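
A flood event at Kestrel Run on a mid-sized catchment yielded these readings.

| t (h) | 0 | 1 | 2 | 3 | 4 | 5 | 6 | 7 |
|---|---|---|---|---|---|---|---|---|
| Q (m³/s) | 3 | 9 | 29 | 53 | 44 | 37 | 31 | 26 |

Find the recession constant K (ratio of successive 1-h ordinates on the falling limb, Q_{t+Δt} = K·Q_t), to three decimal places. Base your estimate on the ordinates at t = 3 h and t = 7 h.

K ≈ 0.837

Using the recession-limb readings at t = 3 h and t = 7 h: Q falls from 53 to 26 m³/s over 4 intervals.
K = (Q₂/Q₁)^(1/4) = (26/53)^(1/4) = 0.837.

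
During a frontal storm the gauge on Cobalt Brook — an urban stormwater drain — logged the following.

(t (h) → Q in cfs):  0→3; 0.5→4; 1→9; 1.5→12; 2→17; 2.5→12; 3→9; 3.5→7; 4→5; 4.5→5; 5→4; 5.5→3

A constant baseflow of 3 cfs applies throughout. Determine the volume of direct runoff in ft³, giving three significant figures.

Direct-runoff ordinates (Q − Q_b): 0.0, 1.0, 6.0, 9.0, 14.0, 9.0, 6.0, 4.0, 2.0, 2.0, 1.0, 0.0 cfs.
ΣQ_DR = 54.00 cfs.
With Δt = 0.5 h = 1800 s, V = ΣQ_DR · Δt = 54.00 × 1800 = 97200 ft³.

V ≈ 97200 ft³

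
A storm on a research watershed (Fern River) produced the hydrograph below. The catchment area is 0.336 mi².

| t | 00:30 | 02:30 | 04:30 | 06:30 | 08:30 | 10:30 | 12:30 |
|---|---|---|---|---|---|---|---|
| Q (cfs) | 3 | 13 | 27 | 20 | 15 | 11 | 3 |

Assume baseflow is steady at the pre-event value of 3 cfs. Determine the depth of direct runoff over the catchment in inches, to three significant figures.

Direct runoff: 0.0, 10.0, 24.0, 17.0, 12.0, 8.0, 0.0 cfs; ΣQ_DR = 71.00 cfs.
V = ΣQ_DR · Δt = 71.00 × 7200 s = 5.112 × 10^5 ft³.
Over A = 0.336 mi², depth = V / A = 0.655 in.

d ≈ 0.655 in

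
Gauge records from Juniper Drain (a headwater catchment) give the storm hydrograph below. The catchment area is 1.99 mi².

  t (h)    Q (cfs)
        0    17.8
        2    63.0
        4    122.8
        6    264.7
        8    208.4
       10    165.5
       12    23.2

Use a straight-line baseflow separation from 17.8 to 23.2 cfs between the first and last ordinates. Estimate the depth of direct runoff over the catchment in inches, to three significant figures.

Direct runoff: 0.00, 44.30, 103.20, 244.20, 187.00, 143.20, 0.00 cfs; ΣQ_DR = 721.9 cfs.
V = ΣQ_DR · Δt = 721.9 × 7200 s = 5.198 × 10^6 ft³.
Over A = 1.99 mi², depth = V / A = 1.12 in.

d ≈ 1.12 in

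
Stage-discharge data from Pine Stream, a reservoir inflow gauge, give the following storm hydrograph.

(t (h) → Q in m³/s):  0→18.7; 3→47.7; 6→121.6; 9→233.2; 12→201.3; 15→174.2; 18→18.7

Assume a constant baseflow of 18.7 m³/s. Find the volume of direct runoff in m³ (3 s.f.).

Direct-runoff ordinates (Q − Q_b): 0.0, 29.0, 102.9, 214.5, 182.6, 155.5, 0.0 m³/s.
ΣQ_DR = 684.5 m³/s.
With Δt = 3 h = 10800 s, V = ΣQ_DR · Δt = 684.5 × 10800 = 7.39 × 10^6 m³.

V ≈ 7.39 × 10^6 m³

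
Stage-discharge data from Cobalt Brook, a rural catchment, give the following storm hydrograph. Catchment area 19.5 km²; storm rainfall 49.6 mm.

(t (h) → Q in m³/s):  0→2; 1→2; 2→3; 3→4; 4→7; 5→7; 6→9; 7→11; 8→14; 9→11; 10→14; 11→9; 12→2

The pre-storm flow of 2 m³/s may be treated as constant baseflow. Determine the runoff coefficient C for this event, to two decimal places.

C ≈ 0.26

ΣQ_DR = 69.00 m³/s; V = ΣQ_DR·Δt = 2.484 × 10^5 m³.
Runoff depth d = V / A = 12.74 mm.
C = d / P = 12.74 / 49.6 = 0.26.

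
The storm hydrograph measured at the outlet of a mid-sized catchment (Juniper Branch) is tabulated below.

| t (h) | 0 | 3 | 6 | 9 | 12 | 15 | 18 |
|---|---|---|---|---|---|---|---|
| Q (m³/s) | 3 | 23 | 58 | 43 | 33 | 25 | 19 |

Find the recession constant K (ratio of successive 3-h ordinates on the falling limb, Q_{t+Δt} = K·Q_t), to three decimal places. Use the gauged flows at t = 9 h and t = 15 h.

Using the recession-limb readings at t = 9 h and t = 15 h: Q falls from 43 to 25 m³/s over 2 intervals.
K = (Q₂/Q₁)^(1/2) = (25/43)^(1/2) = 0.762.

K ≈ 0.762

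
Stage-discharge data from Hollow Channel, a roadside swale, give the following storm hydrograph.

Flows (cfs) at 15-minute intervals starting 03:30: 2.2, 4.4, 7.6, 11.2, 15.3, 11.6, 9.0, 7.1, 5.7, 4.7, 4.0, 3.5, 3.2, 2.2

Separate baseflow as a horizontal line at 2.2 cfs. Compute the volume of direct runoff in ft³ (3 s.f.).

V ≈ 54800 ft³

Direct-runoff ordinates (Q − Q_b): 0.0, 2.2, 5.4, 9.0, 13.1, 9.4, 6.8, 4.9, 3.5, 2.5, 1.8, 1.3, 1.0, 0.0 cfs.
ΣQ_DR = 60.90 cfs.
With Δt = 0.25 h = 900 s, V = ΣQ_DR · Δt = 60.90 × 900 = 54800 ft³.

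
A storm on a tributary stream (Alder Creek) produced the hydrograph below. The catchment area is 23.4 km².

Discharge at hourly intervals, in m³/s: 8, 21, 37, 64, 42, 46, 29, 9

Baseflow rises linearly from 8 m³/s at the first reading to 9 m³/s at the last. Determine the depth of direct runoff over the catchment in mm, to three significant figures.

d ≈ 28.9 mm

Direct runoff: 0.00, 12.86, 28.71, 55.57, 33.43, 37.29, 20.14, 0.00 m³/s; ΣQ_DR = 188.0 m³/s.
V = ΣQ_DR · Δt = 188.0 × 3600 s = 6.768 × 10^5 m³.
Over A = 23.4 km², depth = V / A = 28.9 mm.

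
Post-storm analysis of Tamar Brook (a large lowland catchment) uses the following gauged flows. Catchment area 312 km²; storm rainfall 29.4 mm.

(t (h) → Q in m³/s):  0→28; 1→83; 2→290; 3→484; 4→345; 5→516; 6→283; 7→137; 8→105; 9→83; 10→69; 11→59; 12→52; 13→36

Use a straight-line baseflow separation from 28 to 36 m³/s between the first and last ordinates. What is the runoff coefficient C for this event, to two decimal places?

ΣQ_DR = 2122 m³/s; V = ΣQ_DR·Δt = 7.639 × 10^6 m³.
Runoff depth d = V / A = 24.48 mm.
C = d / P = 24.48 / 29.4 = 0.83.

C ≈ 0.83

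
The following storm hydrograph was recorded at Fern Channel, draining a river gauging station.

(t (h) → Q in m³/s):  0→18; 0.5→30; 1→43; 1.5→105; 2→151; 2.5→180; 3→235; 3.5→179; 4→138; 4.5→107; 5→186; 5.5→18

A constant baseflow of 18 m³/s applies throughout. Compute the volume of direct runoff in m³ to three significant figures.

V ≈ 2.11 × 10^6 m³

Direct-runoff ordinates (Q − Q_b): 0.0, 12.0, 25.0, 87.0, 133.0, 162.0, 217.0, 161.0, 120.0, 89.0, 168.0, 0.0 m³/s.
ΣQ_DR = 1174 m³/s.
With Δt = 0.5 h = 1800 s, V = ΣQ_DR · Δt = 1174 × 1800 = 2.11 × 10^6 m³.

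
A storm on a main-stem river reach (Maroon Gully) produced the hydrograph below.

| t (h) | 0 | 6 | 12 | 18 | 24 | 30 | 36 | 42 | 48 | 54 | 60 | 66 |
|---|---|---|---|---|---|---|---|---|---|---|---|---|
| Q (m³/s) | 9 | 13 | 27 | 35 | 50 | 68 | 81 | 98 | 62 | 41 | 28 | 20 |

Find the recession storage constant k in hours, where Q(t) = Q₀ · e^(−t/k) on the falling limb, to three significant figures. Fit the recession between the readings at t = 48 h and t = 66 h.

On the falling limb, Q drops from 62 to 20 m³/s between t = 48 h and t = 66 h (Δt = 18 h).
k = −Δt / ln(Q₂/Q₁) = −18 / ln(20/62) = 15.9 h.

k ≈ 15.9 h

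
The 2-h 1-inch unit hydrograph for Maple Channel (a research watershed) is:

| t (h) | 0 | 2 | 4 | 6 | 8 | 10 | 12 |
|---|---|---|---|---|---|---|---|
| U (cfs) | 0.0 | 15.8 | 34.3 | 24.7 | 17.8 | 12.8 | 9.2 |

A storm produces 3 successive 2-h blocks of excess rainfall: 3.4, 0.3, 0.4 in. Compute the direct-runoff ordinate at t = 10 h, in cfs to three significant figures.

Q ≈ 58.7 cfs

By discrete convolution, Q_j = Σ (P_i / 1 in) · U_{j−i}.
At t = 10 h (j=5): Q = (3.4/1)·12.8 + (0.3/1)·17.8 + (0.4/1)·24.7 = 58.7 cfs.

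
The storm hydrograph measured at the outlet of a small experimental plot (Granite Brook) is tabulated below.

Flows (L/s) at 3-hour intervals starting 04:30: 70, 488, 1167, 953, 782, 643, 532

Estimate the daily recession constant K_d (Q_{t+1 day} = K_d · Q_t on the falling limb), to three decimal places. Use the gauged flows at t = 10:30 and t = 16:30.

K_d ≈ 0.202

Between t = 10:30 and t = 16:30 the flow falls from 1167 to 782 L/s over 2×3 h = 6 h.
Per-interval ratio K = (782/1167)^(1/2) = 0.8186; K_d = K^(24/3) = 0.202.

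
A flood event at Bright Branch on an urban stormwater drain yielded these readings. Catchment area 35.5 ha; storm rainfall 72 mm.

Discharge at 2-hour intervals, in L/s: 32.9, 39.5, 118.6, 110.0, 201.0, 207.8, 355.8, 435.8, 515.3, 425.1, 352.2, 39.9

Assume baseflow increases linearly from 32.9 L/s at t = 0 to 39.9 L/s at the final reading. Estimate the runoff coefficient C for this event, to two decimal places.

ΣQ_DR = 2397 L/s; V = ΣQ_DR·Δt = 1.726 × 10^7 L.
Runoff depth d = V / A = 48.62 mm.
C = d / P = 48.62 / 72 = 0.68.

C ≈ 0.68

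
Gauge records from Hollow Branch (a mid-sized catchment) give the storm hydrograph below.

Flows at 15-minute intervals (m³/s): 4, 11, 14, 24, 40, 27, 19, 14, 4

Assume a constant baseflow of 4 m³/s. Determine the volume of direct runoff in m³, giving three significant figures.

V ≈ 1.09 × 10^5 m³

Direct-runoff ordinates (Q − Q_b): 0.0, 7.0, 10.0, 20.0, 36.0, 23.0, 15.0, 10.0, 0.0 m³/s.
ΣQ_DR = 121.0 m³/s.
With Δt = 0.25 h = 900 s, V = ΣQ_DR · Δt = 121.0 × 900 = 1.09 × 10^5 m³.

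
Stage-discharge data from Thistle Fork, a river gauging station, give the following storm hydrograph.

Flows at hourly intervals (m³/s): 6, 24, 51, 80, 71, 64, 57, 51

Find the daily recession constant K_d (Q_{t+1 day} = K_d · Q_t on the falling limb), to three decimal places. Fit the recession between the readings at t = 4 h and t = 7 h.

Between t = 4 h and t = 7 h the flow falls from 71 to 51 m³/s over 3×1 h = 3 h.
Per-interval ratio K = (51/71)^(1/3) = 0.8956; K_d = K^(24/1) = 0.071.

K_d ≈ 0.071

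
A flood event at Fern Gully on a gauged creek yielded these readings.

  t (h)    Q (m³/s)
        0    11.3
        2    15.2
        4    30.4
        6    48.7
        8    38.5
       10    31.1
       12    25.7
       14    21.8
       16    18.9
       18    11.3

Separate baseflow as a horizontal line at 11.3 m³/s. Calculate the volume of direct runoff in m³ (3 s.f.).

Direct-runoff ordinates (Q − Q_b): 0.0, 3.9, 19.1, 37.4, 27.2, 19.8, 14.4, 10.5, 7.6, 0.0 m³/s.
ΣQ_DR = 139.9 m³/s.
With Δt = 2 h = 7200 s, V = ΣQ_DR · Δt = 139.9 × 7200 = 1.01 × 10^6 m³.

V ≈ 1.01 × 10^6 m³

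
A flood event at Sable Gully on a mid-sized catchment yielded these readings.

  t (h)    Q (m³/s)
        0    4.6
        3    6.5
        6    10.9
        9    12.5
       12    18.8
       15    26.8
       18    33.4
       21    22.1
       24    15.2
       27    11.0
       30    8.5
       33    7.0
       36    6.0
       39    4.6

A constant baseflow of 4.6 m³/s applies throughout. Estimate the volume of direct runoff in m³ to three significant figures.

Direct-runoff ordinates (Q − Q_b): 0.0, 1.9, 6.3, 7.9, 14.2, 22.2, 28.8, 17.5, 10.6, 6.4, 3.9, 2.4, 1.4, 0.0 m³/s.
ΣQ_DR = 123.5 m³/s.
With Δt = 3 h = 10800 s, V = ΣQ_DR · Δt = 123.5 × 10800 = 1.33 × 10^6 m³.

V ≈ 1.33 × 10^6 m³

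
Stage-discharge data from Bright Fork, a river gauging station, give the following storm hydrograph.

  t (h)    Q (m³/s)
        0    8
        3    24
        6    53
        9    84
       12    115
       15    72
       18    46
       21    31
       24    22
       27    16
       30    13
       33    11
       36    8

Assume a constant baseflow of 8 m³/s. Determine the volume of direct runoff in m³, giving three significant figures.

Direct-runoff ordinates (Q − Q_b): 0.0, 16.0, 45.0, 76.0, 107.0, 64.0, 38.0, 23.0, 14.0, 8.0, 5.0, 3.0, 0.0 m³/s.
ΣQ_DR = 399.0 m³/s.
With Δt = 3 h = 10800 s, V = ΣQ_DR · Δt = 399.0 × 10800 = 4.31 × 10^6 m³.

V ≈ 4.31 × 10^6 m³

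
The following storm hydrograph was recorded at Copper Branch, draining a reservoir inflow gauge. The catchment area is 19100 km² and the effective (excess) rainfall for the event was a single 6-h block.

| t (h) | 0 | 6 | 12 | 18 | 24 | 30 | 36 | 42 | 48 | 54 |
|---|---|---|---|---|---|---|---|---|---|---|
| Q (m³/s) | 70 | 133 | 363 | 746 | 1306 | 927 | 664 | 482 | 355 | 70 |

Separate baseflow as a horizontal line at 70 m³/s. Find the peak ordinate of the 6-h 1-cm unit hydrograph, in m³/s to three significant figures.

U_p ≈ 2470 m³/s

Direct runoff: 0.0, 63.0, 293.0, 676.0, 1236.0, 857.0, 594.0, 412.0, 285.0, 0.0 m³/s; ΣQ_DR = 4416 m³/s, peak = 1236.0 m³/s.
Runoff depth d = ΣQ_DR·Δt / A = 4416 × 21600 / (19100 km²) = 4.994 mm.
The 1-cm UH is the DRH scaled by (10 mm)/d, so U_p = 1236.0 × 10/4.994 = 2470 m³/s.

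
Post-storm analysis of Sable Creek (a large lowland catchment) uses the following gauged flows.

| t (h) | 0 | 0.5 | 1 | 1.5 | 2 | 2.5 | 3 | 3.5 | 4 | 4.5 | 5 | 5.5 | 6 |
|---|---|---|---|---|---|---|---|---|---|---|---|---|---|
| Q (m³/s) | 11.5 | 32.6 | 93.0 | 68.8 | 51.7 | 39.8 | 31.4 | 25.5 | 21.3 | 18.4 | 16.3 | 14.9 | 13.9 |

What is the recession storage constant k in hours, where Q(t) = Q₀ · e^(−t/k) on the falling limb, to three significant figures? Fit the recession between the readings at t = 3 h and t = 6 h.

k ≈ 3.68 h

On the falling limb, Q drops from 31.4 to 13.9 m³/s between t = 3 h and t = 6 h (Δt = 3 h).
k = −Δt / ln(Q₂/Q₁) = −3 / ln(13.9/31.4) = 3.68 h.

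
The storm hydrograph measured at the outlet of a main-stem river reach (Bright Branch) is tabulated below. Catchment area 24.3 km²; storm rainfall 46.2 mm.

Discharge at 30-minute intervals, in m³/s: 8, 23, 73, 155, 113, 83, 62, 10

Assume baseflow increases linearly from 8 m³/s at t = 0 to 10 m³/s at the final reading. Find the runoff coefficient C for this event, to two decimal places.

C ≈ 0.73

ΣQ_DR = 455.0 m³/s; V = ΣQ_DR·Δt = 8.190 × 10^5 m³.
Runoff depth d = V / A = 33.70 mm.
C = d / P = 33.70 / 46.2 = 0.73.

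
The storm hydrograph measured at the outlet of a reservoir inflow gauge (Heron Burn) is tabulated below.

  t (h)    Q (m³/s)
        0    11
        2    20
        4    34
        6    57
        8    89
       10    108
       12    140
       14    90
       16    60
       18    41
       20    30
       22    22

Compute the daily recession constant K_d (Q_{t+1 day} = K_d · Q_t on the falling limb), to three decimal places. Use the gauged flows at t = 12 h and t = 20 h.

Between t = 12 h and t = 20 h the flow falls from 140 to 30 m³/s over 4×2 h = 8 h.
Per-interval ratio K = (30/140)^(1/4) = 0.6804; K_d = K^(24/2) = 0.010.

K_d ≈ 0.010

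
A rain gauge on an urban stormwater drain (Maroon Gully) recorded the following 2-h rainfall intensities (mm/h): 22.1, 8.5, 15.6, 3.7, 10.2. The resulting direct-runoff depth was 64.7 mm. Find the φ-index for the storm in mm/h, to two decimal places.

Only the 4 blocks with intensity above φ contribute runoff: 22.1, 8.5, 15.6, 10.2 mm/h.
Σ(I−φ)·Δt = d  ⇒  (22.1+8.5+15.6+10.2 − 4φ)·2 = 64.7
φ = (56.40 − 64.7/2) / 4 = 6.01 mm/h.

φ ≈ 6.01 mm/h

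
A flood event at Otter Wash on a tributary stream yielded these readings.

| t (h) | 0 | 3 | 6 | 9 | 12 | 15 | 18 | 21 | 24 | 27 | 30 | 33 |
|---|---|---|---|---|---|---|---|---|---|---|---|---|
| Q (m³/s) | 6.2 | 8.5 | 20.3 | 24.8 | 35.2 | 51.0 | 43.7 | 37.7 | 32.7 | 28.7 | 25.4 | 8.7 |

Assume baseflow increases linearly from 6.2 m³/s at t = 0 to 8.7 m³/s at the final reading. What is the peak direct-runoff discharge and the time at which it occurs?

Q_p = 43.66 m³/s at t = 15 h

Subtracting baseflow gives direct-runoff ordinates: 0.00, 2.07, 13.65, 17.92, 28.09, 43.66, 36.14, 29.91, 24.68, 20.45, 16.93, 0.00 m³/s.
The maximum is 43.66 m³/s, occurring at the reading for t = 15 h.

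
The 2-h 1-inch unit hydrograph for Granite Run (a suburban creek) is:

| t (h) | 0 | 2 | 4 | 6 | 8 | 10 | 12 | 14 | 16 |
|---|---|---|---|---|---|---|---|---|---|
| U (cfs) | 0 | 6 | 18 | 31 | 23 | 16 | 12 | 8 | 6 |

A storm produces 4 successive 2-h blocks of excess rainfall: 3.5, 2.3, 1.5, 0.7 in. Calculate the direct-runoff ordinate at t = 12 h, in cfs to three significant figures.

Q ≈ 135 cfs

By discrete convolution, Q_j = Σ (P_i / 1 in) · U_{j−i}.
At t = 12 h (j=6): Q = (3.5/1)·12 + (2.3/1)·16 + (1.5/1)·23 + (0.7/1)·31 = 135 cfs.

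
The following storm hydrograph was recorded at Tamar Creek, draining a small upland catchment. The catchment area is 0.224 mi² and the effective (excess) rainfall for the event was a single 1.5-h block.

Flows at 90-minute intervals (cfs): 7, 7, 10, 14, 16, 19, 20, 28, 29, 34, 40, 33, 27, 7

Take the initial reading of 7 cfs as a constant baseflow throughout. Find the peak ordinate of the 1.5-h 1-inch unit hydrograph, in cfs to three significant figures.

U_p ≈ 16.5 cfs

Direct runoff: 0.0, 0.0, 3.0, 7.0, 9.0, 12.0, 13.0, 21.0, 22.0, 27.0, 33.0, 26.0, 20.0, 0.0 cfs; ΣQ_DR = 193.0 cfs, peak = 33.0 cfs.
Runoff depth d = ΣQ_DR·Δt / A = 193.0 × 5400 / (0.224 mi²) = 2.003 in.
The 1-inch UH is the DRH scaled by (1 in)/d, so U_p = 33.0 × 1/2.003 = 16.5 cfs.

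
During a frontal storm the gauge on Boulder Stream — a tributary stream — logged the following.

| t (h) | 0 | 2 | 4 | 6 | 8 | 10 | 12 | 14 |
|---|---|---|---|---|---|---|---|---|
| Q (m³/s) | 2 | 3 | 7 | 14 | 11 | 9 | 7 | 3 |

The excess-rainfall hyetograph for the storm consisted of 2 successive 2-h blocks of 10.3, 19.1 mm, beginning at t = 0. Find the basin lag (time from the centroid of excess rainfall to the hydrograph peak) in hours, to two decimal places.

t_L ≈ 3.70 h

Centroid of excess rainfall: t_c = Σ P_i·t̄_i / ΣP_i = 2.2993 h (block centres at 1, 3 h).
Hydrograph peak occurs at t = 6 h, so basin lag t_L = 6 − 2.2993 = 3.70 h.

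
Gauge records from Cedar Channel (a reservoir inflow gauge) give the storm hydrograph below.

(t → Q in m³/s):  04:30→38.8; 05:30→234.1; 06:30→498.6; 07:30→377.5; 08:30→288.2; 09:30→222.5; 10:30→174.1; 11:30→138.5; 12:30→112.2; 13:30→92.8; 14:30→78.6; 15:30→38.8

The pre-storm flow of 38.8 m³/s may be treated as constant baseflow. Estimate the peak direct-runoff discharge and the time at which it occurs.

Q_p = 459.8 m³/s at t = 06:30

Subtracting baseflow gives direct-runoff ordinates: 0.0, 195.3, 459.8, 338.7, 249.4, 183.7, 135.3, 99.7, 73.4, 54.0, 39.8, 0.0 m³/s.
The maximum is 459.8 m³/s, occurring at the reading for t = 06:30.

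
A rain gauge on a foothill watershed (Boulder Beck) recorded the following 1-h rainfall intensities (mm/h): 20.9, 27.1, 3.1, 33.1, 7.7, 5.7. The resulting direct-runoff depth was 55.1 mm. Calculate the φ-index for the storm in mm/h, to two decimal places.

Only the 3 blocks with intensity above φ contribute runoff: 20.9, 27.1, 33.1 mm/h.
Σ(I−φ)·Δt = d  ⇒  (20.9+27.1+33.1 − 3φ)·1 = 55.1
φ = (81.10 − 55.1/1) / 3 = 8.67 mm/h.

φ ≈ 8.67 mm/h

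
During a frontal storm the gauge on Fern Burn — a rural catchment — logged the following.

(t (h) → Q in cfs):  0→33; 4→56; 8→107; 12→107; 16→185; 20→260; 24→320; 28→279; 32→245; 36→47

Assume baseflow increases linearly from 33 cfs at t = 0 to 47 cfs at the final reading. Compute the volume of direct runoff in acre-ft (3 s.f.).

V ≈ 410 acre-ft

Direct-runoff ordinates (Q − Q_b): 0.00, 21.44, 70.89, 69.33, 145.78, 219.22, 277.67, 235.11, 199.56, 0.00 cfs.
ΣQ_DR = 1239 cfs.
With Δt = 4 h = 14400 s, V = ΣQ_DR · Δt = 1239 × 14400 = 1.78 × 10^7 ft³ = 410 acre-ft.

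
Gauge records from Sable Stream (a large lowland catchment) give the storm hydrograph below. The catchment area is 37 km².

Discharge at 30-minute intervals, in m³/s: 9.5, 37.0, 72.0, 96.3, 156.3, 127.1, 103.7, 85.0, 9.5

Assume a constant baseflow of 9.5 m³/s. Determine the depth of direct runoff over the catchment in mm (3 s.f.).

Direct runoff: 0.0, 27.5, 62.5, 86.8, 146.8, 117.6, 94.2, 75.5, 0.0 m³/s; ΣQ_DR = 610.9 m³/s.
V = ΣQ_DR · Δt = 610.9 × 1800 s = 1.100 × 10^6 m³.
Over A = 37 km², depth = V / A = 29.7 mm.

d ≈ 29.7 mm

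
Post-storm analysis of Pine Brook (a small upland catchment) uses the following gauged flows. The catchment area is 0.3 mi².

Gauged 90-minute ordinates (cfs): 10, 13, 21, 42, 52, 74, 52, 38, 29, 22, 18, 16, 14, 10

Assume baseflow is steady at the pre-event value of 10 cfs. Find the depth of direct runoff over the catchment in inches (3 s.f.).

d ≈ 2.10 in

Direct runoff: 0.0, 3.0, 11.0, 32.0, 42.0, 64.0, 42.0, 28.0, 19.0, 12.0, 8.0, 6.0, 4.0, 0.0 cfs; ΣQ_DR = 271.0 cfs.
V = ΣQ_DR · Δt = 271.0 × 5400 s = 1.463 × 10^6 ft³.
Over A = 0.3 mi², depth = V / A = 2.10 in.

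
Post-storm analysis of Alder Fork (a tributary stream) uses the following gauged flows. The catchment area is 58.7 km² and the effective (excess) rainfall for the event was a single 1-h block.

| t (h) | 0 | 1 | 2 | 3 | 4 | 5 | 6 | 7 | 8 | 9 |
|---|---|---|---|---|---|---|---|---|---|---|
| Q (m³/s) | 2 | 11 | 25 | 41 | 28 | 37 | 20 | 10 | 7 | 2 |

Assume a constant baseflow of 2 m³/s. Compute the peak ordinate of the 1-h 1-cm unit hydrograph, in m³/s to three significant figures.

U_p ≈ 39.0 m³/s

Direct runoff: 0.0, 9.0, 23.0, 39.0, 26.0, 35.0, 18.0, 8.0, 5.0, 0.0 m³/s; ΣQ_DR = 163.0 m³/s, peak = 39.0 m³/s.
Runoff depth d = ΣQ_DR·Δt / A = 163.0 × 3600 / (58.7 km²) = 9.997 mm.
The 1-cm UH is the DRH scaled by (10 mm)/d, so U_p = 39.0 × 10/9.997 = 39.0 m³/s.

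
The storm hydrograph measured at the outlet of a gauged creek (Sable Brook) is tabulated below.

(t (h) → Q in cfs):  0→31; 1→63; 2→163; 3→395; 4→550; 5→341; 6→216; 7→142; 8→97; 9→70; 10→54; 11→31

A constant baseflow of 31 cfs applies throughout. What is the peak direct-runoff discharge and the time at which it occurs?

Q_p = 519.0 cfs at t = 4 h

Subtracting baseflow gives direct-runoff ordinates: 0.0, 32.0, 132.0, 364.0, 519.0, 310.0, 185.0, 111.0, 66.0, 39.0, 23.0, 0.0 cfs.
The maximum is 519.0 cfs, occurring at the reading for t = 4 h.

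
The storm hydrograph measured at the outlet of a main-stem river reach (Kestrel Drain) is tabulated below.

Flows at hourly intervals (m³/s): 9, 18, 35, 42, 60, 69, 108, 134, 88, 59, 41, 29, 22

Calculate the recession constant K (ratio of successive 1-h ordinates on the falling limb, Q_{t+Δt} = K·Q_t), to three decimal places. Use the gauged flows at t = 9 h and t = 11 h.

K ≈ 0.701

Using the recession-limb readings at t = 9 h and t = 11 h: Q falls from 59 to 29 m³/s over 2 intervals.
K = (Q₂/Q₁)^(1/2) = (29/59)^(1/2) = 0.701.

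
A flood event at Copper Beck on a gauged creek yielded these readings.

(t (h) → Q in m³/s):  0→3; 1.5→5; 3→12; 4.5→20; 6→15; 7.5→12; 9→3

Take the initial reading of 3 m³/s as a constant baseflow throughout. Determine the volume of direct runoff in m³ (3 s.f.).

V ≈ 2.65 × 10^5 m³

Direct-runoff ordinates (Q − Q_b): 0.0, 2.0, 9.0, 17.0, 12.0, 9.0, 0.0 m³/s.
ΣQ_DR = 49.00 m³/s.
With Δt = 1.5 h = 5400 s, V = ΣQ_DR · Δt = 49.00 × 5400 = 2.65 × 10^5 m³.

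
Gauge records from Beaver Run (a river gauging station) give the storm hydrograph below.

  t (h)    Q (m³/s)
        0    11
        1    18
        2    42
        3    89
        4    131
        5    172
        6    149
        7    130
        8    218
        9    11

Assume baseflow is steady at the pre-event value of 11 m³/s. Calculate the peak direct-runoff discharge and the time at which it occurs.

Subtracting baseflow gives direct-runoff ordinates: 0.0, 7.0, 31.0, 78.0, 120.0, 161.0, 138.0, 119.0, 207.0, 0.0 m³/s.
The maximum is 207.0 m³/s, occurring at the reading for t = 8 h.

Q_p = 207.0 m³/s at t = 8 h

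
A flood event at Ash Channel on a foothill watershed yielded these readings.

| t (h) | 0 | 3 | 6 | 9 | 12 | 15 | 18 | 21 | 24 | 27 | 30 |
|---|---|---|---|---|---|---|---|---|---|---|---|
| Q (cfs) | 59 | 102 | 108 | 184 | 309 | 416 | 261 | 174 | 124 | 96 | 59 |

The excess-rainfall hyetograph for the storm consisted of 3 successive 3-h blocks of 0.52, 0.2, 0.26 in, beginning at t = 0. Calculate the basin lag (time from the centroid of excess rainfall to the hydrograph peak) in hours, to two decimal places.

Centroid of excess rainfall: t_c = Σ P_i·t̄_i / ΣP_i = 3.7041 h (block centres at 1.5, 4.5, 7.5 h).
Hydrograph peak occurs at t = 15 h, so basin lag t_L = 15 − 3.7041 = 11.30 h.

t_L ≈ 11.30 h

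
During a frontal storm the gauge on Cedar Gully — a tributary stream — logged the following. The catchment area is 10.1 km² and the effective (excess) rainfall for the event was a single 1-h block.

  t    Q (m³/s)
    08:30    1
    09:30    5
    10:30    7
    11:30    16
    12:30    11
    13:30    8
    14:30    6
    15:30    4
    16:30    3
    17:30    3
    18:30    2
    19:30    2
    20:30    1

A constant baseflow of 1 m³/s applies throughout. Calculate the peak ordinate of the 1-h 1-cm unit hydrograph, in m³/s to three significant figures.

U_p ≈ 7.51 m³/s

Direct runoff: 0.0, 4.0, 6.0, 15.0, 10.0, 7.0, 5.0, 3.0, 2.0, 2.0, 1.0, 1.0, 0.0 m³/s; ΣQ_DR = 56.00 m³/s, peak = 15.0 m³/s.
Runoff depth d = ΣQ_DR·Δt / A = 56.00 × 3600 / (10.1 km²) = 19.96 mm.
The 1-cm UH is the DRH scaled by (10 mm)/d, so U_p = 15.0 × 10/19.96 = 7.51 m³/s.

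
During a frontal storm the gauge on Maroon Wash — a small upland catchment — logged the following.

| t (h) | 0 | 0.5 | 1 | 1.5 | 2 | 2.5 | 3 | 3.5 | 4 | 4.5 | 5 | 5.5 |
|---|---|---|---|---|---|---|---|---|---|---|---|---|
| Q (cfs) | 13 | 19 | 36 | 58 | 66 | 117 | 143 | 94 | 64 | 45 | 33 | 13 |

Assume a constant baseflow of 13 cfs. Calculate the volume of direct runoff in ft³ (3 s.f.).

Direct-runoff ordinates (Q − Q_b): 0.0, 6.0, 23.0, 45.0, 53.0, 104.0, 130.0, 81.0, 51.0, 32.0, 20.0, 0.0 cfs.
ΣQ_DR = 545.0 cfs.
With Δt = 0.5 h = 1800 s, V = ΣQ_DR · Δt = 545.0 × 1800 = 9.81 × 10^5 ft³.

V ≈ 9.81 × 10^5 ft³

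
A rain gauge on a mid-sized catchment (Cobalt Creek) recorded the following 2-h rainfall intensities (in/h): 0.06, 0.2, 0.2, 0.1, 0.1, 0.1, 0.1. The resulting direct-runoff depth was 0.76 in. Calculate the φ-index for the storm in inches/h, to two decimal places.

φ ≈ 0.07 in/h

Only the 6 blocks with intensity above φ contribute runoff: 0.2, 0.2, 0.1, 0.1, 0.1, 0.1 in/h.
Σ(I−φ)·Δt = d  ⇒  (0.2+0.2+0.1+0.1+0.1+0.1 − 6φ)·2 = 0.76
φ = (0.8000 − 0.76/2) / 6 = 0.07 in/h.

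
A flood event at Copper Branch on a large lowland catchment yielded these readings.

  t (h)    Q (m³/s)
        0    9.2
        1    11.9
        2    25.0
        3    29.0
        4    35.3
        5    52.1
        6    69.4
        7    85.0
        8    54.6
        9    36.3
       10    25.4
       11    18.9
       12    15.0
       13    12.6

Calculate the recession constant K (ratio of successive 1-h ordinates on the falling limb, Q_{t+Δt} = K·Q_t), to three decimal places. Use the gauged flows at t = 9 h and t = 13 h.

Using the recession-limb readings at t = 9 h and t = 13 h: Q falls from 36.3 to 12.6 m³/s over 4 intervals.
K = (Q₂/Q₁)^(1/4) = (12.6/36.3)^(1/4) = 0.768.

K ≈ 0.768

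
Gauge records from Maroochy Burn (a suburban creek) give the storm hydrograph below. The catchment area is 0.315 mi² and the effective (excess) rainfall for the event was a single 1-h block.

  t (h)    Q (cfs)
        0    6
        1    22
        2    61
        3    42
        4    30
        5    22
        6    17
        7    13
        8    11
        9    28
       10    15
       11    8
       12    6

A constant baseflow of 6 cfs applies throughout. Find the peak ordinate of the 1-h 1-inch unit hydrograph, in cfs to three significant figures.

Direct runoff: 0.0, 16.0, 55.0, 36.0, 24.0, 16.0, 11.0, 7.0, 5.0, 22.0, 9.0, 2.0, 0.0 cfs; ΣQ_DR = 203.0 cfs, peak = 55.0 cfs.
Runoff depth d = ΣQ_DR·Δt / A = 203.0 × 3600 / (0.315 mi²) = 0.9986 in.
The 1-inch UH is the DRH scaled by (1 in)/d, so U_p = 55.0 × 1/0.9986 = 55.1 cfs.

U_p ≈ 55.1 cfs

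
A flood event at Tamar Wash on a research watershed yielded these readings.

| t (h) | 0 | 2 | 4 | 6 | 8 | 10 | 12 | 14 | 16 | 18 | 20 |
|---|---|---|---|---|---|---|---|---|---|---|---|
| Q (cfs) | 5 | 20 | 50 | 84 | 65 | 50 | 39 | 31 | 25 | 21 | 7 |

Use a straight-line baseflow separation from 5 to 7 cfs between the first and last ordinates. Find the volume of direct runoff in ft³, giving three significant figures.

V ≈ 2.38 × 10^6 ft³

Direct-runoff ordinates (Q − Q_b): 0.00, 14.80, 44.60, 78.40, 59.20, 44.00, 32.80, 24.60, 18.40, 14.20, 0.00 cfs.
ΣQ_DR = 331.0 cfs.
With Δt = 2 h = 7200 s, V = ΣQ_DR · Δt = 331.0 × 7200 = 2.38 × 10^6 ft³.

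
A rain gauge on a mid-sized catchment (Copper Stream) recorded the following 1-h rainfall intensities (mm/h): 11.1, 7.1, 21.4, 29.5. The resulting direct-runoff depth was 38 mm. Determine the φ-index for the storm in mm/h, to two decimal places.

φ ≈ 8.00 mm/h

Only the 3 blocks with intensity above φ contribute runoff: 11.1, 21.4, 29.5 mm/h.
Σ(I−φ)·Δt = d  ⇒  (11.1+21.4+29.5 − 3φ)·1 = 38
φ = (62.00 − 38/1) / 3 = 8.00 mm/h.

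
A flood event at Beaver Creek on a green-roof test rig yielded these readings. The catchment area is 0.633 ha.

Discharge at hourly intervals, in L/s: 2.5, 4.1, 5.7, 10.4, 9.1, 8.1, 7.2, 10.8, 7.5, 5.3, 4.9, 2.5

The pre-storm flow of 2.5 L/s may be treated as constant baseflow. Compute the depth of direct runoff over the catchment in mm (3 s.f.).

d ≈ 27.4 mm

Direct runoff: 0.0, 1.6, 3.2, 7.9, 6.6, 5.6, 4.7, 8.3, 5.0, 2.8, 2.4, 0.0 L/s; ΣQ_DR = 48.10 L/s.
V = ΣQ_DR · Δt = 48.10 × 3600 s = 1.732 × 10^5 L.
Over A = 0.633 ha, depth = V / A = 27.4 mm.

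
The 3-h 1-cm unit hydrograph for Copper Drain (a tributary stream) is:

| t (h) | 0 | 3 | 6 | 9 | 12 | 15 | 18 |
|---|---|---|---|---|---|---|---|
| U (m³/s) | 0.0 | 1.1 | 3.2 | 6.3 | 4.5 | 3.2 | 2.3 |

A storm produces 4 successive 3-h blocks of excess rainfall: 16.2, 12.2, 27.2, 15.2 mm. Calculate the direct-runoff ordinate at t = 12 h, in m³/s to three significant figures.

Q ≈ 25.4 m³/s

By discrete convolution, Q_j = Σ (P_i / 10 mm) · U_{j−i}.
At t = 12 h (j=4): Q = (16.2/10)·4.5 + (12.2/10)·6.3 + (27.2/10)·3.2 + (15.2/10)·1.1 = 25.4 m³/s.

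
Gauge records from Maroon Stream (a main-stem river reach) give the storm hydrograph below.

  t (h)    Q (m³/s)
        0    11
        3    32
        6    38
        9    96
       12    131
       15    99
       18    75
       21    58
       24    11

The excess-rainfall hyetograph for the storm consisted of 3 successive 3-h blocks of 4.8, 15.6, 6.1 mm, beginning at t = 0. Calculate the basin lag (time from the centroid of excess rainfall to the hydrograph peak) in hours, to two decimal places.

t_L ≈ 7.35 h

Centroid of excess rainfall: t_c = Σ P_i·t̄_i / ΣP_i = 4.6472 h (block centres at 1.5, 4.5, 7.5 h).
Hydrograph peak occurs at t = 12 h, so basin lag t_L = 12 − 4.6472 = 7.35 h.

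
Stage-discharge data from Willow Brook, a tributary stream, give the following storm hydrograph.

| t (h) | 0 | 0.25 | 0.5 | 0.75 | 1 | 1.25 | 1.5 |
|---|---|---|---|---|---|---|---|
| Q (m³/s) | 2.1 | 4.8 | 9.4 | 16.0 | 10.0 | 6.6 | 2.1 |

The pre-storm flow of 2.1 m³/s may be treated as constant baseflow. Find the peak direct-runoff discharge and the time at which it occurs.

Subtracting baseflow gives direct-runoff ordinates: 0.0, 2.7, 7.3, 13.9, 7.9, 4.5, 0.0 m³/s.
The maximum is 13.9 m³/s, occurring at the reading for t = 0.75 h.

Q_p = 13.9 m³/s at t = 0.75 h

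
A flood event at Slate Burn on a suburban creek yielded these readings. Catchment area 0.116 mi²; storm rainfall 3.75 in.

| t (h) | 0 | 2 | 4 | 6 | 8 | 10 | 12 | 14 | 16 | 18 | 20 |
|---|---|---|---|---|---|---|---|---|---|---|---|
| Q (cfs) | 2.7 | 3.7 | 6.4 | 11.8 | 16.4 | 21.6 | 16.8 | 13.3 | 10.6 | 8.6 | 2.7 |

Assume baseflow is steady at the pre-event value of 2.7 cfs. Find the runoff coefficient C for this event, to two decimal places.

C ≈ 0.60

ΣQ_DR = 84.90 cfs; V = ΣQ_DR·Δt = 6.113 × 10^5 ft³.
Runoff depth d = V / A = 2.268 in.
C = d / P = 2.268 / 3.75 = 0.60.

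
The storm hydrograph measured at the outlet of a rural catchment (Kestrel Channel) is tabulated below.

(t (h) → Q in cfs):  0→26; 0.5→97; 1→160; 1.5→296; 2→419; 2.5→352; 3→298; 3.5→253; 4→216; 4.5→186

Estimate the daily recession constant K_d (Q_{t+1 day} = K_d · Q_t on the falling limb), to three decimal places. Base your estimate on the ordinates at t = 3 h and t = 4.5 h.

Between t = 3 h and t = 4.5 h the flow falls from 298 to 186 cfs over 3×0.5 h = 1.5 h.
Per-interval ratio K = (186/298)^(1/3) = 0.8546; K_d = K^(24/0.5) = 0.001.

K_d ≈ 0.001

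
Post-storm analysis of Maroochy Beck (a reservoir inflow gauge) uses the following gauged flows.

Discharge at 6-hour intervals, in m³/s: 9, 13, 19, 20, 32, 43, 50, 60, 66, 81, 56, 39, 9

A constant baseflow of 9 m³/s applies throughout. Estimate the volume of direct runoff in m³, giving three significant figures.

V ≈ 8.21 × 10^6 m³

Direct-runoff ordinates (Q − Q_b): 0.0, 4.0, 10.0, 11.0, 23.0, 34.0, 41.0, 51.0, 57.0, 72.0, 47.0, 30.0, 0.0 m³/s.
ΣQ_DR = 380.0 m³/s.
With Δt = 6 h = 21600 s, V = ΣQ_DR · Δt = 380.0 × 21600 = 8.21 × 10^6 m³.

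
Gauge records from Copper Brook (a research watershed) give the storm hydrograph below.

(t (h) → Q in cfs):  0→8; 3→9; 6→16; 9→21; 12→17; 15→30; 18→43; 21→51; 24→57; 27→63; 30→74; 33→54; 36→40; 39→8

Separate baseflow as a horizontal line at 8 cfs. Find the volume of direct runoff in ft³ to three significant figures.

Direct-runoff ordinates (Q − Q_b): 0.0, 1.0, 8.0, 13.0, 9.0, 22.0, 35.0, 43.0, 49.0, 55.0, 66.0, 46.0, 32.0, 0.0 cfs.
ΣQ_DR = 379.0 cfs.
With Δt = 3 h = 10800 s, V = ΣQ_DR · Δt = 379.0 × 10800 = 4.09 × 10^6 ft³.

V ≈ 4.09 × 10^6 ft³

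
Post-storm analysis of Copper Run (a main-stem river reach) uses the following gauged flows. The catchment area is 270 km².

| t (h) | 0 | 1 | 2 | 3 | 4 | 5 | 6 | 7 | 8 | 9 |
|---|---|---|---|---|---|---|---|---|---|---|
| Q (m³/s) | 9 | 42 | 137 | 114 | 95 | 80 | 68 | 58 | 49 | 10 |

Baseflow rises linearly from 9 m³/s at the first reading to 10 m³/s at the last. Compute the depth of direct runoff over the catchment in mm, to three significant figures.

Direct runoff: 0.00, 32.89, 127.78, 104.67, 85.56, 70.44, 58.33, 48.22, 39.11, 0.00 m³/s; ΣQ_DR = 567.0 m³/s.
V = ΣQ_DR · Δt = 567.0 × 3600 s = 2.041 × 10^6 m³.
Over A = 270 km², depth = V / A = 7.56 mm.

d ≈ 7.56 mm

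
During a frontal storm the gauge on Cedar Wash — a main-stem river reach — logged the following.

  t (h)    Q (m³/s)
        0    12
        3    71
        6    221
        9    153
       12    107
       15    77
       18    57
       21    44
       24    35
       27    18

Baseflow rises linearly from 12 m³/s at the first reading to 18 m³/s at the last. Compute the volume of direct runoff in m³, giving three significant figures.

V ≈ 6.97 × 10^6 m³

Direct-runoff ordinates (Q − Q_b): 0.00, 58.33, 207.67, 139.00, 92.33, 61.67, 41.00, 27.33, 17.67, 0.00 m³/s.
ΣQ_DR = 645.0 m³/s.
With Δt = 3 h = 10800 s, V = ΣQ_DR · Δt = 645.0 × 10800 = 6.97 × 10^6 m³.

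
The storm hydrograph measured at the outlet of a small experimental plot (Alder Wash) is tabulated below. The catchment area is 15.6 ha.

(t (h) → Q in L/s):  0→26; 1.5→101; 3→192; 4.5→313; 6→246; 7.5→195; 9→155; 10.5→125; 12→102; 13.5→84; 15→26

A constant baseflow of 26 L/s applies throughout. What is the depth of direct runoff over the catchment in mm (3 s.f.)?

Direct runoff: 0.0, 75.0, 166.0, 287.0, 220.0, 169.0, 129.0, 99.0, 76.0, 58.0, 0.0 L/s; ΣQ_DR = 1279 L/s.
V = ΣQ_DR · Δt = 1279 × 5400 s = 6.907 × 10^6 L.
Over A = 15.6 ha, depth = V / A = 44.3 mm.

d ≈ 44.3 mm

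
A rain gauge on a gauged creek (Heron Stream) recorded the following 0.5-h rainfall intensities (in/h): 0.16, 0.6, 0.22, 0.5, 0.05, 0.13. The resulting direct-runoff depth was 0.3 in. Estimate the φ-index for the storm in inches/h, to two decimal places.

Only the 2 blocks with intensity above φ contribute runoff: 0.6, 0.5 in/h.
Σ(I−φ)·Δt = d  ⇒  (0.6+0.5 − 2φ)·0.5 = 0.3
φ = (1.100 − 0.3/0.5) / 2 = 0.25 in/h.

φ ≈ 0.25 in/h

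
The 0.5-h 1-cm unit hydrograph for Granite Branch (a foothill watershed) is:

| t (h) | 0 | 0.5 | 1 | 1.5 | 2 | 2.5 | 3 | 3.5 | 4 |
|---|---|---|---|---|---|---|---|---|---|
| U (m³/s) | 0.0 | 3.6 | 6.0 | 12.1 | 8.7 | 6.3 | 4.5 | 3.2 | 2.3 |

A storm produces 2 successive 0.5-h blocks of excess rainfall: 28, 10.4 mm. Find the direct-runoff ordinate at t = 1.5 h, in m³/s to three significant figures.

Q ≈ 40.1 m³/s

By discrete convolution, Q_j = Σ (P_i / 10 mm) · U_{j−i}.
At t = 1.5 h (j=3): Q = (28/10)·12.1 + (10.4/10)·6.0 = 40.1 m³/s.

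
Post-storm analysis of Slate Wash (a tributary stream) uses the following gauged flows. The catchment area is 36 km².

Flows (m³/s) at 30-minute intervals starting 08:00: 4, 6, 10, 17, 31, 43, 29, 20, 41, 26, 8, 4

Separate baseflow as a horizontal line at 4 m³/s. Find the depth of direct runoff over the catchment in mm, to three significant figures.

Direct runoff: 0.0, 2.0, 6.0, 13.0, 27.0, 39.0, 25.0, 16.0, 37.0, 22.0, 4.0, 0.0 m³/s; ΣQ_DR = 191.0 m³/s.
V = ΣQ_DR · Δt = 191.0 × 1800 s = 3.438 × 10^5 m³.
Over A = 36 km², depth = V / A = 9.55 mm.

d ≈ 9.55 mm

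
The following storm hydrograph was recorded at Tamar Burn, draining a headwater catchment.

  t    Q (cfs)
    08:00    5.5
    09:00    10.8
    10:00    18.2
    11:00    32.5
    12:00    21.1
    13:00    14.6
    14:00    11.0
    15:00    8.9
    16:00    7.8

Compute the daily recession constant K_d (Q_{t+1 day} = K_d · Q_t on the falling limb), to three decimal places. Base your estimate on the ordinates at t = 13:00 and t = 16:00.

K_d ≈ 0.007

Between t = 13:00 and t = 16:00 the flow falls from 14.6 to 7.8 cfs over 3×1 h = 3 h.
Per-interval ratio K = (7.8/14.6)^(1/3) = 0.8114; K_d = K^(24/1) = 0.007.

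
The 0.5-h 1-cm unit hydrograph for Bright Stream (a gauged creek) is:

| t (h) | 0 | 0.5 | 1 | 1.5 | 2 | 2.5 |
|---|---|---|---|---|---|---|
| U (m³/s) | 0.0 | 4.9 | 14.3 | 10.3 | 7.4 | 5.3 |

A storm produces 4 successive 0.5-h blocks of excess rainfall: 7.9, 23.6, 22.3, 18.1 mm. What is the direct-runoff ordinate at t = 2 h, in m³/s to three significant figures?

Q ≈ 70.9 m³/s

By discrete convolution, Q_j = Σ (P_i / 10 mm) · U_{j−i}.
At t = 2 h (j=4): Q = (7.9/10)·7.4 + (23.6/10)·10.3 + (22.3/10)·14.3 + (18.1/10)·4.9 = 70.9 m³/s.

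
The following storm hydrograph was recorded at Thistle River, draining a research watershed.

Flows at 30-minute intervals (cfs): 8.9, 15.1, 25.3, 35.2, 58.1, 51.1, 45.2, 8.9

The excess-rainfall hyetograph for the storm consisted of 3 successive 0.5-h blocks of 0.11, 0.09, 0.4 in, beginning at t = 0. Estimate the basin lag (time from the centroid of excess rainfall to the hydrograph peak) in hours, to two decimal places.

Centroid of excess rainfall: t_c = Σ P_i·t̄_i / ΣP_i = 0.9917 h (block centres at 0.25, 0.75, 1.25 h).
Hydrograph peak occurs at t = 2 h, so basin lag t_L = 2 − 0.9917 = 1.01 h.

t_L ≈ 1.01 h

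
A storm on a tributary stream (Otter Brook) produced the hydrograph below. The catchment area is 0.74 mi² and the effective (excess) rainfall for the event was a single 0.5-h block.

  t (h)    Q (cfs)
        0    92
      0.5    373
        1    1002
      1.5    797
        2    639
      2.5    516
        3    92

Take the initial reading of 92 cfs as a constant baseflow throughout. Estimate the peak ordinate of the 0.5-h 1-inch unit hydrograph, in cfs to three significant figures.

Direct runoff: 0.0, 281.0, 910.0, 705.0, 547.0, 424.0, 0.0 cfs; ΣQ_DR = 2867 cfs, peak = 910.0 cfs.
Runoff depth d = ΣQ_DR·Δt / A = 2867 × 1800 / (0.74 mi²) = 3.002 in.
The 1-inch UH is the DRH scaled by (1 in)/d, so U_p = 910.0 × 1/3.002 = 303 cfs.

U_p ≈ 303 cfs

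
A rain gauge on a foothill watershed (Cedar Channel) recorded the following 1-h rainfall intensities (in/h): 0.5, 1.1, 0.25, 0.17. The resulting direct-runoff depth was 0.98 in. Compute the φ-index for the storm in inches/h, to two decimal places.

Only the 2 blocks with intensity above φ contribute runoff: 0.5, 1.1 in/h.
Σ(I−φ)·Δt = d  ⇒  (0.5+1.1 − 2φ)·1 = 0.98
φ = (1.600 − 0.98/1) / 2 = 0.31 in/h.

φ ≈ 0.31 in/h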